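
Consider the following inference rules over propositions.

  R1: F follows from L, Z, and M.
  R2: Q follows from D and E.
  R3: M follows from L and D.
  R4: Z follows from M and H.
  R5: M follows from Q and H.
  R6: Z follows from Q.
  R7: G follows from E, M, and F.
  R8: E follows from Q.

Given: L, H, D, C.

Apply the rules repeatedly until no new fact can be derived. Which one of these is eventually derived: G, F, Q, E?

L and D hold, so M follows (R3).
M and H hold, so Z follows (R4).
L, Z, and M hold, so F follows (R1).
Q would need D and E (R2), but E is never established. E would need Q (R8), but Q is never established. G would need E, M, and F (R7), but E is never established.

F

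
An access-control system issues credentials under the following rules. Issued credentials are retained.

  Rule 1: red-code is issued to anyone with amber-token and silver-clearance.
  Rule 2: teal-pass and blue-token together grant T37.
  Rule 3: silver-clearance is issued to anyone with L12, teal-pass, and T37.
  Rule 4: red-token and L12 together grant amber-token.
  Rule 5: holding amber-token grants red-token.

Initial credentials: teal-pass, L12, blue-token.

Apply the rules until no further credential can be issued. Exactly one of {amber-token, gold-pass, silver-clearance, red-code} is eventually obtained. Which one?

silver-clearance

Holding teal-pass and blue-token grants T37 (Rule 2).
Holding L12, teal-pass, and T37 grants silver-clearance (Rule 3).
amber-token would need red-token and L12 (Rule 4), but red-token is never granted. red-code would need amber-token and silver-clearance (Rule 1), but amber-token is never granted. No rule produces gold-pass, and it is not given.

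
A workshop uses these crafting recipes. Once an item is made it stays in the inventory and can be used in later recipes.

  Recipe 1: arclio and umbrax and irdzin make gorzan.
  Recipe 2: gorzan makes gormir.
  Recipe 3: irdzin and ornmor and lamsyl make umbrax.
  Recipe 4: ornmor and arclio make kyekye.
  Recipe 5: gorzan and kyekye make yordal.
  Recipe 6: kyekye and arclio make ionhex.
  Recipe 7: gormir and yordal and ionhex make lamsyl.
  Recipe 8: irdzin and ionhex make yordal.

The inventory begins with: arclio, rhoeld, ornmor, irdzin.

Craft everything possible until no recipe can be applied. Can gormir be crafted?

gormir would need gorzan (Recipe 2), but gorzan is never obtained.

No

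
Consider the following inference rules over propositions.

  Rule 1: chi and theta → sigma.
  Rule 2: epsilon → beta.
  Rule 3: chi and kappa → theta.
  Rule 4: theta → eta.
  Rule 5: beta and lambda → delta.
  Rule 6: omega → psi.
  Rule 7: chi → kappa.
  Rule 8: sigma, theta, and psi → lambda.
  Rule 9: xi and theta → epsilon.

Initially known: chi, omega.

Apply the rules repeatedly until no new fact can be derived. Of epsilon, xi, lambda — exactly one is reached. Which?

chi holds, so kappa follows (Rule 7).
omega holds, so psi follows (Rule 6).
chi and kappa hold, so theta follows (Rule 3).
From chi and theta, Rule 1 gives sigma.
sigma, theta, and psi hold, so lambda follows (Rule 8).
No rule produces xi, and it is not given. epsilon would need xi and theta (Rule 9), but xi is never established.

lambda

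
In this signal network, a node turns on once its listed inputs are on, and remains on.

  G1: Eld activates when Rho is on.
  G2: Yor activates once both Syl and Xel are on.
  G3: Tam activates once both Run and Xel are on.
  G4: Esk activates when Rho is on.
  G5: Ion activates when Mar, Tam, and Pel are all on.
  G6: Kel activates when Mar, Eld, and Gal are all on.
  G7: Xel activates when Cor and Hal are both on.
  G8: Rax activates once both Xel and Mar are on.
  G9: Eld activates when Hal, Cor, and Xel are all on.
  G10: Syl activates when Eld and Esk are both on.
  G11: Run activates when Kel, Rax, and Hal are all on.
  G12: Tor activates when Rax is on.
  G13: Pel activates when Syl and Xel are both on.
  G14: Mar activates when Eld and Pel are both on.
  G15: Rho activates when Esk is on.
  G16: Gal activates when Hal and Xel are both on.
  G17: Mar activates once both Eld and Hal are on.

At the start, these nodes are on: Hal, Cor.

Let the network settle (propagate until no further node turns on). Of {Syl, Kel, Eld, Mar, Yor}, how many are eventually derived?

3

G7: Cor and Hal on → Xel on.
G16: Hal and Xel on → Gal on.
Hal, Cor, and Xel are on, so Eld activates (G9).
G17: Eld and Hal on → Mar on.
Mar, Eld, and Gal are on, so Kel activates (G6).
Syl would need Eld and Esk (G10), but Esk never turns on.
Kel: reached.
Eld: reached.
Mar: reached.
Yor would need Syl and Xel (G2), but Syl never turns on.
Reached: Kel, Eld, and Mar — 3 of the 5.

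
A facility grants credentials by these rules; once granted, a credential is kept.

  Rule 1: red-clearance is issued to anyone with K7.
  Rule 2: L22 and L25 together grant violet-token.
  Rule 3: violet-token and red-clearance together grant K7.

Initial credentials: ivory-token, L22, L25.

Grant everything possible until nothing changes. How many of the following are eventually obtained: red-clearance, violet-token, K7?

1

Holding L22 and L25 grants violet-token (Rule 2).
red-clearance would need K7 (Rule 1), but K7 is never granted.
violet-token: reached.
K7 would need violet-token and red-clearance (Rule 3), but red-clearance is never granted.
Reached: violet-token — 1 of the 3.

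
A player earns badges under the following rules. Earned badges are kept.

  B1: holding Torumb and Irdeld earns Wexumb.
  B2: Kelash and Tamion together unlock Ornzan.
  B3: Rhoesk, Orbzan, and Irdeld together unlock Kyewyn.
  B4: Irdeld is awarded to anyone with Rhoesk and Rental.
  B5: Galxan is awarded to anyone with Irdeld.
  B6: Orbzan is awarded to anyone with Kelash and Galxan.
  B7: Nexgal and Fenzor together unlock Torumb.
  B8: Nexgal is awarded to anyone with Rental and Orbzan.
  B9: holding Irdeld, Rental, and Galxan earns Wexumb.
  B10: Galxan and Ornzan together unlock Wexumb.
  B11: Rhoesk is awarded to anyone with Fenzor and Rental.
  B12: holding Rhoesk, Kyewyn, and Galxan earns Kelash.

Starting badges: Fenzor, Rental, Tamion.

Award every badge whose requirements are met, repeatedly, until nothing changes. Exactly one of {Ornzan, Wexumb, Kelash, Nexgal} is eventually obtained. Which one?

With Fenzor and Rental, Rhoesk is earned (B11).
With Rhoesk and Rental, Irdeld is earned (B4).
With Irdeld, Galxan is earned (B5).
With Irdeld, Rental, and Galxan, Wexumb is earned (B9).
Kelash would need Rhoesk, Kyewyn, and Galxan (B12), but Kyewyn is never earned. Ornzan would need Kelash and Tamion (B2), but Kelash is never earned. Nexgal would need Rental and Orbzan (B8), but Orbzan is never earned.

Wexumb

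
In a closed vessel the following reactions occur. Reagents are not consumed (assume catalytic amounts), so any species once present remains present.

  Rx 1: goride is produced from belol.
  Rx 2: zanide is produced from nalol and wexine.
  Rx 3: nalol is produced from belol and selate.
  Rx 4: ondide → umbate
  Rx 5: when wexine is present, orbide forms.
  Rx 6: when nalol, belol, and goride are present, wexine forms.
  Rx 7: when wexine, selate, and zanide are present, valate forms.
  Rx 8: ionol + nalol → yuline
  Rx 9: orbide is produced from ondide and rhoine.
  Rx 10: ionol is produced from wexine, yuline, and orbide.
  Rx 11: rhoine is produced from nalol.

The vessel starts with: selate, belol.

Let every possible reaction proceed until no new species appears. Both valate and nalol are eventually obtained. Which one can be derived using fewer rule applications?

nalol

nalol: belol and selate present → nalol forms (Rx 3). [1 rule application]
valate: belol and selate present → nalol forms (Rx 3). belol present → goride forms (Rx 1). nalol, belol, and goride present → wexine forms (Rx 6). nalol and wexine present → zanide forms (Rx 2). wexine, selate, and zanide present → valate forms (Rx 7). [5 rule applications]
nalol needs fewer.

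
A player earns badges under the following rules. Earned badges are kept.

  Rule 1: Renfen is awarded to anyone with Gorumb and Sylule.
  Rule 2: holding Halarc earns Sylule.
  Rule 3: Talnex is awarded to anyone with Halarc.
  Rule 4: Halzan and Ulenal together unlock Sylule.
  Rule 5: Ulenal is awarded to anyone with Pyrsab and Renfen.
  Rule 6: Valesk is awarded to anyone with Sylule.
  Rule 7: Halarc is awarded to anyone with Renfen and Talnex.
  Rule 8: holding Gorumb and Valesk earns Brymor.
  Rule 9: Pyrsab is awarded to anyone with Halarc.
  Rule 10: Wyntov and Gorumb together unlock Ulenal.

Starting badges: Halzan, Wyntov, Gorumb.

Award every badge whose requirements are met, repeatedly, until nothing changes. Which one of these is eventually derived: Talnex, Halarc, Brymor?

Brymor

With Wyntov and Gorumb, Ulenal is earned (Rule 10).
With Halzan and Ulenal, Sylule is earned (Rule 4).
With Sylule, Valesk is earned (Rule 6).
With Gorumb and Valesk, Brymor is earned (Rule 8).
Halarc would need Renfen and Talnex (Rule 7), but Talnex is never earned. Talnex would need Halarc (Rule 3), but Halarc is never earned.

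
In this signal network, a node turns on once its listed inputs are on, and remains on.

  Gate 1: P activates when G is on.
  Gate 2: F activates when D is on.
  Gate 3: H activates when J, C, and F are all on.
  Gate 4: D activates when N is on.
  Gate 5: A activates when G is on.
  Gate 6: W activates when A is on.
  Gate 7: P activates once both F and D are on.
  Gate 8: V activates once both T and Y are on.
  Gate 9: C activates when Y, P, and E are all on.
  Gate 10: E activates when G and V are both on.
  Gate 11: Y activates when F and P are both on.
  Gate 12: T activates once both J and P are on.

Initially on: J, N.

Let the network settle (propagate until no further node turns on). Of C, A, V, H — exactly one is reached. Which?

Gate 4: N on → D on.
D is on, so F activates (Gate 2).
Gate 7: F and D on → P on.
F and P are on, so Y activates (Gate 11).
J and P are on, so T activates (Gate 12).
Gate 8: T and Y on → V on.
A would need G (Gate 5), but G never turns on. H would need J, C, and F (Gate 3), but C never turns on. C would need Y, P, and E (Gate 9), but E never turns on.

V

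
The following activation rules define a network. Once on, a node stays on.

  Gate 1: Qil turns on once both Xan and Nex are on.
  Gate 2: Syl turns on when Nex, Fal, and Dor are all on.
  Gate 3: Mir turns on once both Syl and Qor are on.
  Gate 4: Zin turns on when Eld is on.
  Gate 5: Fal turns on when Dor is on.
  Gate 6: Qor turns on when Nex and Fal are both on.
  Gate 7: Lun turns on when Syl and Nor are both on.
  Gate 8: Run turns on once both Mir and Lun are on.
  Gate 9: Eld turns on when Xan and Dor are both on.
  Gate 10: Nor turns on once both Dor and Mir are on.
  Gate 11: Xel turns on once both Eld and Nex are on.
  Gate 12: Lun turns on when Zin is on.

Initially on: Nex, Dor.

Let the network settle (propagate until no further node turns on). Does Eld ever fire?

No

Eld would need Xan and Dor (Gate 9), but Xan never turns on.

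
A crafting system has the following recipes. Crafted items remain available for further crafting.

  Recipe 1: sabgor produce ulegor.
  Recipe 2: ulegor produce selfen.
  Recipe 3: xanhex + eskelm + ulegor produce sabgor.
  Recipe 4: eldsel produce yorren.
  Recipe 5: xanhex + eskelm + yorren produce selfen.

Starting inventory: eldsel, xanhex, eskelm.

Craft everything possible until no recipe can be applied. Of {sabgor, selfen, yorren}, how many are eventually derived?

2

eldsel → yorren (Recipe 4).
Using Recipe 5, xanhex, eskelm, and yorren make selfen.
sabgor would need xanhex, eskelm, and ulegor (Recipe 3), but ulegor is never obtained.
selfen: reached.
yorren: reached.
Reached: selfen and yorren — 2 of the 3.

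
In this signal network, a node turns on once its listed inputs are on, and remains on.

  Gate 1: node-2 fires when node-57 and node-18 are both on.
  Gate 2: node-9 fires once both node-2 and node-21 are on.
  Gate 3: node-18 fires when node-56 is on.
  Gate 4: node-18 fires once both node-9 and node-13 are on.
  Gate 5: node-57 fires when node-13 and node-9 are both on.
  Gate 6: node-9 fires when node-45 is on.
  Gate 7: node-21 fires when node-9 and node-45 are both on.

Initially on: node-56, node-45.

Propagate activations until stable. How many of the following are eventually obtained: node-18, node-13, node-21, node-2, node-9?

node-56 is on, so node-18 fires (Gate 3).
Gate 6: node-45 on → node-9 on.
node-9 and node-45 are on, so node-21 fires (Gate 7).
node-18: reached.
No rule produces node-13, and it is not given.
node-21: reached.
node-2 would need node-57 and node-18 (Gate 1), but node-57 never turns on.
node-9: reached.
Reached: node-18, node-21, and node-9 — 3 of the 5.

3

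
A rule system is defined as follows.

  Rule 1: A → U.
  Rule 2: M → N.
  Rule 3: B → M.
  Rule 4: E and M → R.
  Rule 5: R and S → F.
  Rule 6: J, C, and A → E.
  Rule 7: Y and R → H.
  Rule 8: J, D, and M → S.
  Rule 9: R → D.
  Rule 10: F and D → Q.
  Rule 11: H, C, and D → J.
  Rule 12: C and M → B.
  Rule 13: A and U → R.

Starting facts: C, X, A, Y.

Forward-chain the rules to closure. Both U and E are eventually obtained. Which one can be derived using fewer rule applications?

U: From A, Rule 1 gives U. [1 rule application]
E: From A, Rule 1 gives U. A and U hold, so R follows (Rule 13). From R, Rule 9 gives D. Y and R hold, so H follows (Rule 7). From H, C, and D, Rule 11 gives J. From J, C, and A, Rule 6 gives E. [6 rule applications]
U needs fewer.

U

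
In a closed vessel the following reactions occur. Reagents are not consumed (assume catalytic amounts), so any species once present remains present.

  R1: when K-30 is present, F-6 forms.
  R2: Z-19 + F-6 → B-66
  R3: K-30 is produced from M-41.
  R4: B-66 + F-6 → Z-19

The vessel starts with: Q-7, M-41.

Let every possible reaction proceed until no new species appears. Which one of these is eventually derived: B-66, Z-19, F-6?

F-6

M-41 present → K-30 forms (R3).
K-30 present → F-6 forms (R1).
B-66 would need Z-19 and F-6 (R2), but Z-19 never forms. Z-19 would need B-66 and F-6 (R4), but B-66 never forms.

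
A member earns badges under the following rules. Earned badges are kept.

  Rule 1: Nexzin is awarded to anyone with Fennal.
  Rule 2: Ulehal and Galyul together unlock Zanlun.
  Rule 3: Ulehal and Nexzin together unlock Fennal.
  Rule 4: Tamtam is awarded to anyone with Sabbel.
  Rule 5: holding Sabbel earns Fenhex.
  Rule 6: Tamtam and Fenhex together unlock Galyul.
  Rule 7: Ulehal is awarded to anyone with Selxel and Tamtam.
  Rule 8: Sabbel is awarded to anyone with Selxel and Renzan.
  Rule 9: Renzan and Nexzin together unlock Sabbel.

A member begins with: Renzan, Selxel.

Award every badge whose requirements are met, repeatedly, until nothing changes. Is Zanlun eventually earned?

With Selxel and Renzan, Sabbel is earned (Rule 8).
With Sabbel, Tamtam is earned (Rule 4).
With Sabbel, Fenhex is earned (Rule 5).
With Selxel and Tamtam, Ulehal is earned (Rule 7).
With Tamtam and Fenhex, Galyul is earned (Rule 6).
With Ulehal and Galyul, Zanlun is earned (Rule 2).

Yes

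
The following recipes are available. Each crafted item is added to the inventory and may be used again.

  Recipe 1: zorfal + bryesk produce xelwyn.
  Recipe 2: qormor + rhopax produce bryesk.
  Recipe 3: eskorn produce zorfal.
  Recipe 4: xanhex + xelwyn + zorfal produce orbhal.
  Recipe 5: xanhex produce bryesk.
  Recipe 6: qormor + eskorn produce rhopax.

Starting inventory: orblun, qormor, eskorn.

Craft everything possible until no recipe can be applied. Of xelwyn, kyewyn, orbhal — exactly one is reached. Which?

xelwyn

qormor + eskorn → rhopax (Recipe 6).
Using Recipe 3, eskorn makes zorfal.
Using Recipe 2, qormor and rhopax make bryesk.
zorfal + bryesk → xelwyn (Recipe 1).
orbhal would need xanhex, xelwyn, and zorfal (Recipe 4), but xanhex is never obtained. No rule produces kyewyn, and it is not given.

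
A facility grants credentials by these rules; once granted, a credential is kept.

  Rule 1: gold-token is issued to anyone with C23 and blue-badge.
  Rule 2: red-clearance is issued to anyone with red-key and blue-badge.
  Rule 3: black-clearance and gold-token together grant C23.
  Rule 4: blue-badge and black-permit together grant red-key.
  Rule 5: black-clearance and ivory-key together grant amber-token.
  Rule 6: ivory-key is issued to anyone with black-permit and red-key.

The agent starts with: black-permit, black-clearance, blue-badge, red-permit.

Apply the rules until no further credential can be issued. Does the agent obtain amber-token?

Yes

Holding blue-badge and black-permit grants red-key (Rule 4).
Holding black-permit and red-key grants ivory-key (Rule 6).
Holding black-clearance and ivory-key grants amber-token (Rule 5).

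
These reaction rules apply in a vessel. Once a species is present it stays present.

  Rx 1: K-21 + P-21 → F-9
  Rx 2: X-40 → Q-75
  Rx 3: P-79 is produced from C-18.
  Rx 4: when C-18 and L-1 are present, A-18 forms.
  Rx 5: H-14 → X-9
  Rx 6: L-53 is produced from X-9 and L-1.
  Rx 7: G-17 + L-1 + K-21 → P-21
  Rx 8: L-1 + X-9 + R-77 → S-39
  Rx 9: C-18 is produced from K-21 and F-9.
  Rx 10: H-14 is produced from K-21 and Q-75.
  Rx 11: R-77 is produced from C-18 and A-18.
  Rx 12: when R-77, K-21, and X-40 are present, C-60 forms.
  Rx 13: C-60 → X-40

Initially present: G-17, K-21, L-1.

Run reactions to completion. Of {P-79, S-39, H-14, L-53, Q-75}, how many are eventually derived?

1

G-17, L-1, and K-21 present → P-21 forms (Rx 7).
K-21 and P-21 present → F-9 forms (Rx 1).
K-21 and F-9 present → C-18 forms (Rx 9).
C-18 present → P-79 forms (Rx 3).
P-79: reached.
S-39 would need L-1, X-9, and R-77 (Rx 8), but X-9 never forms.
H-14 would need K-21 and Q-75 (Rx 10), but Q-75 never forms.
L-53 would need X-9 and L-1 (Rx 6), but X-9 never forms.
Q-75 would need X-40 (Rx 2), but X-40 never forms.
Reached: P-79 — 1 of the 5.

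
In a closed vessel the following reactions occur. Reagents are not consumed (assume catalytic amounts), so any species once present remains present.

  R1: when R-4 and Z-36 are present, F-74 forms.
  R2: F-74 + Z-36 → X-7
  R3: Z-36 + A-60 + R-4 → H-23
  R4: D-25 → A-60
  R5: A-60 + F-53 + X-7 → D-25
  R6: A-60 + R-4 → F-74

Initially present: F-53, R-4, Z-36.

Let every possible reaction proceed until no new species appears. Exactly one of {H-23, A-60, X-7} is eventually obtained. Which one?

X-7

R-4 and Z-36 present → F-74 forms (R1).
F-74 and Z-36 present → X-7 forms (R2).
H-23 would need Z-36, A-60, and R-4 (R3), but A-60 never forms. A-60 would need D-25 (R4), but D-25 never forms.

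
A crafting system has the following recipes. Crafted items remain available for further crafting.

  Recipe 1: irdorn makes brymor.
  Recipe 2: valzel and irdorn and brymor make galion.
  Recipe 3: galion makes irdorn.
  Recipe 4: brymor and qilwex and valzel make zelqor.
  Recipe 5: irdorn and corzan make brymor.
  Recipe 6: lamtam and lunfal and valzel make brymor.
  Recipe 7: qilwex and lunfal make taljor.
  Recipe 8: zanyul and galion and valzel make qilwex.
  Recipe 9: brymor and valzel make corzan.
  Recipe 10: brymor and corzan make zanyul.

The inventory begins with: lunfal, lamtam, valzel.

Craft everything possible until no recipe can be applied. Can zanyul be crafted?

Yes

lamtam and lunfal and valzel → brymor (Recipe 6).
Using Recipe 9, brymor and valzel make corzan.
brymor and corzan → zanyul (Recipe 10).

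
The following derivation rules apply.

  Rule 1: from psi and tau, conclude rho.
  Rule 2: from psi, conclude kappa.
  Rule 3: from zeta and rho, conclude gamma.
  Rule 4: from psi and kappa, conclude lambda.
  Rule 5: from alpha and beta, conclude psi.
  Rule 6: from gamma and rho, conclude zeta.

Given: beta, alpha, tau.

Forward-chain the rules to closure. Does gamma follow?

gamma would need zeta and rho (Rule 3), but zeta is never established.

No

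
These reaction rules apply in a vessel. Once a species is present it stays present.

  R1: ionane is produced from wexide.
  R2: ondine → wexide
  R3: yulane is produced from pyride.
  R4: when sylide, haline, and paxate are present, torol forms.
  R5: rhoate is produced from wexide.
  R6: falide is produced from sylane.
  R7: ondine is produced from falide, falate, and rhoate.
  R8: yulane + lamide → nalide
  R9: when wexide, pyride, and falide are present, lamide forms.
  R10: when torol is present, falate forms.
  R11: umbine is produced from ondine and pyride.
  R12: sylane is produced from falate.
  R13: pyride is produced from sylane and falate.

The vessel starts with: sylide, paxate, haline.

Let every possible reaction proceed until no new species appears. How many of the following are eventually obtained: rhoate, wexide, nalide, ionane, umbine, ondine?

0

rhoate would need wexide (R5), but wexide never forms.
wexide would need ondine (R2), but ondine never forms.
nalide would need yulane and lamide (R8), but lamide never forms.
ionane would need wexide (R1), but wexide never forms.
umbine would need ondine and pyride (R11), but ondine never forms.
ondine would need falide, falate, and rhoate (R7), but rhoate never forms.
None of the 6 are reached.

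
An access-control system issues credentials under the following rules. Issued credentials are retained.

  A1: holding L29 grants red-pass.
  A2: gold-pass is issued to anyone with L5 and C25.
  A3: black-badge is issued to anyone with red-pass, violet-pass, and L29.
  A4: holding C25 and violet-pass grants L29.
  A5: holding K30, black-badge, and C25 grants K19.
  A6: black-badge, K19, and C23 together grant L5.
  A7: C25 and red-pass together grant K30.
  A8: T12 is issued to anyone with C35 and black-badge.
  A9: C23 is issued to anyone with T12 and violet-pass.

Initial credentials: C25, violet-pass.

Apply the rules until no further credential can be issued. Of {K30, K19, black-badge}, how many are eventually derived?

3

Holding C25 and violet-pass grants L29 (A4).
Holding L29 grants red-pass (A1).
Holding C25 and red-pass grants K30 (A7).
Holding red-pass, violet-pass, and L29 grants black-badge (A3).
Holding K30, black-badge, and C25 grants K19 (A5).
K30: reached.
K19: reached.
black-badge: reached.
All 3 are reached.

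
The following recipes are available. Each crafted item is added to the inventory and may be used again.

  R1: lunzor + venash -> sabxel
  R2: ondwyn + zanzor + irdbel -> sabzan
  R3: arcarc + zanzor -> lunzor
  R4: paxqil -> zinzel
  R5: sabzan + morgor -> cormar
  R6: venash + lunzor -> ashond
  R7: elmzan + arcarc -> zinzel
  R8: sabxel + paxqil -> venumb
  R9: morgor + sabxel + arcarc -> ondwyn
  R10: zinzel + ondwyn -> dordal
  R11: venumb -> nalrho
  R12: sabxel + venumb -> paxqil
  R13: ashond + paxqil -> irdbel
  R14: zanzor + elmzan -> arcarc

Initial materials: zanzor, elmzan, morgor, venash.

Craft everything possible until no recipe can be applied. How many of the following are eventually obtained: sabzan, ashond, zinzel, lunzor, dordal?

zanzor + elmzan -> arcarc (R14).
Using R7, elmzan and arcarc make zinzel.
Using R3, arcarc and zanzor make lunzor.
venash + lunzor -> ashond (R6).
Using R1, lunzor and venash make sabxel.
Using R9, morgor, sabxel, and arcarc make ondwyn.
zinzel + ondwyn -> dordal (R10).
sabzan would need ondwyn, zanzor, and irdbel (R2), but irdbel is never obtained.
ashond: reached.
zinzel: reached.
lunzor: reached.
dordal: reached.
Reached: ashond, zinzel, lunzor, and dordal — 4 of the 5.

4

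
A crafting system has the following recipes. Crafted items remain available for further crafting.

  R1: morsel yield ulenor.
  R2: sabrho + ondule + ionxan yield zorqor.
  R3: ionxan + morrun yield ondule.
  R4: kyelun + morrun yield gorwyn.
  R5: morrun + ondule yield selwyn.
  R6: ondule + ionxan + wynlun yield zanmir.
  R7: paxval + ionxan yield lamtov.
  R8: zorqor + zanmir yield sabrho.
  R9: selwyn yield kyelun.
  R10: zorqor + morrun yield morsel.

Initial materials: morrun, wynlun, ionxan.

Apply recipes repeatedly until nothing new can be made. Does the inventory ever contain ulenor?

No

ulenor would need morsel (R1), but morsel is never obtained.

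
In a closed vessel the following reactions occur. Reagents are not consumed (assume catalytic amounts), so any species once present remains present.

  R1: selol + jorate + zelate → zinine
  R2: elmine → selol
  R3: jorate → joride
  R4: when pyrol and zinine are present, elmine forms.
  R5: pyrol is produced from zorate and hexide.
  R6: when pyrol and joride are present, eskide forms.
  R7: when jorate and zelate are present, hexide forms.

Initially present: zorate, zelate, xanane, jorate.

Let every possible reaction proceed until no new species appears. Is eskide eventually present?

jorate present → joride forms (R3).
jorate and zelate present → hexide forms (R7).
zorate and hexide present → pyrol forms (R5).
pyrol and joride present → eskide forms (R6).

Yes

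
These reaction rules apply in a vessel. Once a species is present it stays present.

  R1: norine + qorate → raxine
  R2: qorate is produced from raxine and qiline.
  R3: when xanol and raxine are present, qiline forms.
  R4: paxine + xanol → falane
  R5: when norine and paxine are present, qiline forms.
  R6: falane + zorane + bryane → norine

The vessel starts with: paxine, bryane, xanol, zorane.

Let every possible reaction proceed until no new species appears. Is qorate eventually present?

No

qorate would need raxine and qiline (R2), but raxine never forms.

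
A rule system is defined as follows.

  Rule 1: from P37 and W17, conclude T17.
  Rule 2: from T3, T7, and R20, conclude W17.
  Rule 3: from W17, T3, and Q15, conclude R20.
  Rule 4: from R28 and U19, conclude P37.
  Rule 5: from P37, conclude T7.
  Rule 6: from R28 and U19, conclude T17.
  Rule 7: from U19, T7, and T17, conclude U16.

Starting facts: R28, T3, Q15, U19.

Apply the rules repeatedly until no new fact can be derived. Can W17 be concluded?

No

W17 would need T3, T7, and R20 (Rule 2), but R20 is never established.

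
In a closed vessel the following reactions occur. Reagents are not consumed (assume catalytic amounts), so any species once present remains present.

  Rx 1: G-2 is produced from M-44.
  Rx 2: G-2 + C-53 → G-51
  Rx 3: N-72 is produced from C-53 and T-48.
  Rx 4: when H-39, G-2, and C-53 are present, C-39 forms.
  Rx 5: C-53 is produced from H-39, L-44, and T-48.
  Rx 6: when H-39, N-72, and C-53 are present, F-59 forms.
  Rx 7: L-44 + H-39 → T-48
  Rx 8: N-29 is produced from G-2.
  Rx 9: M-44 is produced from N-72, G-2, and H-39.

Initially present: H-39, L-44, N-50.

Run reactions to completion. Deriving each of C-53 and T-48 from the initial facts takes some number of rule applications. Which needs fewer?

T-48

T-48: L-44 and H-39 present → T-48 forms (Rx 7). [1 rule application]
C-53: L-44 and H-39 present → T-48 forms (Rx 7). H-39, L-44, and T-48 present → C-53 forms (Rx 5). [2 rule applications]
T-48 needs fewer.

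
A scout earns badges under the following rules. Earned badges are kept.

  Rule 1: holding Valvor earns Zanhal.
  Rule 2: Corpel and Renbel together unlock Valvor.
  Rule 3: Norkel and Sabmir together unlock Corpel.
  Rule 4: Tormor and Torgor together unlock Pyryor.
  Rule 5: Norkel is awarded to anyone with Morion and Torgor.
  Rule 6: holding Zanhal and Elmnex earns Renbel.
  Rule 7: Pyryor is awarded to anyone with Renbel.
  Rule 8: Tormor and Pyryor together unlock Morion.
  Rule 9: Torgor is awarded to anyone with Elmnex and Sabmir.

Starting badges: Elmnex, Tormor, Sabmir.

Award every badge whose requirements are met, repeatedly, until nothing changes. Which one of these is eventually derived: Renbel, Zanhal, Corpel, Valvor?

Corpel

With Elmnex and Sabmir, Torgor is earned (Rule 9).
With Tormor and Torgor, Pyryor is earned (Rule 4).
With Tormor and Pyryor, Morion is earned (Rule 8).
With Morion and Torgor, Norkel is earned (Rule 5).
With Norkel and Sabmir, Corpel is earned (Rule 3).
Renbel would need Zanhal and Elmnex (Rule 6), but Zanhal is never earned. Zanhal would need Valvor (Rule 1), but Valvor is never earned. Valvor would need Corpel and Renbel (Rule 2), but Renbel is never earned.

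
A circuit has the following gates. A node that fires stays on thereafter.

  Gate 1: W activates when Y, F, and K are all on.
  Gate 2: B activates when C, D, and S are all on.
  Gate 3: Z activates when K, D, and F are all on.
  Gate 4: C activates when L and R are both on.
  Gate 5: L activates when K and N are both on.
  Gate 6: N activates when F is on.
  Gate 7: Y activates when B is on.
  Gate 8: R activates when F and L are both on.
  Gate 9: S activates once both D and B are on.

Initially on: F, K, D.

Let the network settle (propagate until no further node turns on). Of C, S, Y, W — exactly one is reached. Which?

F is on, so N activates (Gate 6).
Gate 5: K and N on → L on.
Gate 8: F and L on → R on.
Gate 4: L and R on → C on.
Y would need B (Gate 7), but B never turns on. S would need D and B (Gate 9), but B never turns on. W would need Y, F, and K (Gate 1), but Y never turns on.

C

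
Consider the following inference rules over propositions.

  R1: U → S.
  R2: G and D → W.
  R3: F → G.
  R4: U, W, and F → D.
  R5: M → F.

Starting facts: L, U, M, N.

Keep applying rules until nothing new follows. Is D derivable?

No

D would need U, W, and F (R4), but W is never established.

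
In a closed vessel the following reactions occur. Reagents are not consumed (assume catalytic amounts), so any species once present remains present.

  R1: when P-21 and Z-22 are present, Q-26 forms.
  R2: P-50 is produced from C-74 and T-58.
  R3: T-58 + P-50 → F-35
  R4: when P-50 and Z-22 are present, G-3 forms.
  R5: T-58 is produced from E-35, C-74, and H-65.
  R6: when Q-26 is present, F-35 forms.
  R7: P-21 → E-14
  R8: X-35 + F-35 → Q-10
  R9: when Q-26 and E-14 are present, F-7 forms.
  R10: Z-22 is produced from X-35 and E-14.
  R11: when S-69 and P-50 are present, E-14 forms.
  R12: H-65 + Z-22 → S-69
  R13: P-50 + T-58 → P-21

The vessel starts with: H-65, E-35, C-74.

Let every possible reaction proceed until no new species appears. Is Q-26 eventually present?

Q-26 would need P-21 and Z-22 (R1), but Z-22 never forms.

No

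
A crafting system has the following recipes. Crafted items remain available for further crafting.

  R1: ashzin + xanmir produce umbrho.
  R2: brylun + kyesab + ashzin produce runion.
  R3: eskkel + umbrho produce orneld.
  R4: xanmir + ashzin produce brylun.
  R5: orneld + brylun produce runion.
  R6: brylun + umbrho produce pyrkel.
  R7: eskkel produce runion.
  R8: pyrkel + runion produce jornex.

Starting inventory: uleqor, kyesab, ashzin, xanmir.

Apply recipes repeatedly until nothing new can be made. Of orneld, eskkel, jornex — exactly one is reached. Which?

jornex

Using R4, xanmir and ashzin make brylun.
ashzin + xanmir → umbrho (R1).
Using R6, brylun and umbrho make pyrkel.
brylun + kyesab + ashzin → runion (R2).
pyrkel + runion → jornex (R8).
orneld would need eskkel and umbrho (R3), but eskkel is never obtained. No rule produces eskkel, and it is not given.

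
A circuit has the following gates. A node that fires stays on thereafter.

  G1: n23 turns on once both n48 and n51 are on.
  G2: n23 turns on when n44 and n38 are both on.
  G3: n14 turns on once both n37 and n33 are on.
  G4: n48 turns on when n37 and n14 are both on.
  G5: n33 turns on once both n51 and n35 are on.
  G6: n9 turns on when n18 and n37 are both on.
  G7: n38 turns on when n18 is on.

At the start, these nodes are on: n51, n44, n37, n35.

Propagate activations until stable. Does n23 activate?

n51 and n35 are on, so n33 turns on (G5).
G3: n37 and n33 on → n14 on.
n37 and n14 are on, so n48 turns on (G4).
G1: n48 and n51 on → n23 on.

Yes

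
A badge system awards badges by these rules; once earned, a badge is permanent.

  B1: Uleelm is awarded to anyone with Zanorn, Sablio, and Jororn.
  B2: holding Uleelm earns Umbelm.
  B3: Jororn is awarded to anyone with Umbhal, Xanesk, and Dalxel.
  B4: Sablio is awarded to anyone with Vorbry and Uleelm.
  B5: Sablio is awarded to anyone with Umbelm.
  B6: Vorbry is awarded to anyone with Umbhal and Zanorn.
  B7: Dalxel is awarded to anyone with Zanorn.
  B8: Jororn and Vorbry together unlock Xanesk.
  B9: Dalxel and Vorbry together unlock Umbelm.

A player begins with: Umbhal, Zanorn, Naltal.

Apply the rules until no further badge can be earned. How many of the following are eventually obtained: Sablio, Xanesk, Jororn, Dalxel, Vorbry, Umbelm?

4

With Umbhal and Zanorn, Vorbry is earned (B6).
With Zanorn, Dalxel is earned (B7).
With Dalxel and Vorbry, Umbelm is earned (B9).
With Umbelm, Sablio is earned (B5).
Sablio: reached.
Xanesk would need Jororn and Vorbry (B8), but Jororn is never earned.
Jororn would need Umbhal, Xanesk, and Dalxel (B3), but Xanesk is never earned.
Dalxel: reached.
Vorbry: reached.
Umbelm: reached.
Reached: Sablio, Dalxel, Vorbry, and Umbelm — 4 of the 6.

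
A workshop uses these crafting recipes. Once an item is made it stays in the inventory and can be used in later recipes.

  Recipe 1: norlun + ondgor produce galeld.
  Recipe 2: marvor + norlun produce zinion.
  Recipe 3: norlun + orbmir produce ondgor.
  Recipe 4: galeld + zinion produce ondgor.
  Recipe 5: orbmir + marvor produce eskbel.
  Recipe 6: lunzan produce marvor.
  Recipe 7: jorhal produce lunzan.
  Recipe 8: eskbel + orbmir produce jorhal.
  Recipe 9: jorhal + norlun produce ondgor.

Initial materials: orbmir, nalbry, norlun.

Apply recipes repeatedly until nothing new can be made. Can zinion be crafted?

zinion would need marvor and norlun (Recipe 2), but marvor is never obtained.

No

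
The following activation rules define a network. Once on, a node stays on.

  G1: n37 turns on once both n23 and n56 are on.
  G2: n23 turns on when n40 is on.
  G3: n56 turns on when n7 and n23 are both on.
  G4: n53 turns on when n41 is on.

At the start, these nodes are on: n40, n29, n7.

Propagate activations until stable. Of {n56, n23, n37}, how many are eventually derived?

n40 is on, so n23 turns on (G2).
n7 and n23 are on, so n56 turns on (G3).
n23 and n56 are on, so n37 turns on (G1).
n56: reached.
n23: reached.
n37: reached.
All 3 are reached.

3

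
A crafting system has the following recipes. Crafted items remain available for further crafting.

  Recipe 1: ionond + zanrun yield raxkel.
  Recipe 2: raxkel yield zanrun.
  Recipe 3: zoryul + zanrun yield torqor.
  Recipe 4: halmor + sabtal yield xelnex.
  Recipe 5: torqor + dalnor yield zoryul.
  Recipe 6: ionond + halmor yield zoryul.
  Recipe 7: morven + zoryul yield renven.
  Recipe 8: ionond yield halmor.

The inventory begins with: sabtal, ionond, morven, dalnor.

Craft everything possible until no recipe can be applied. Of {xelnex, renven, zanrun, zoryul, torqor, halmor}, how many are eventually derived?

4

Using Recipe 8, ionond makes halmor.
ionond + halmor → zoryul (Recipe 6).
Using Recipe 4, halmor and sabtal make xelnex.
Using Recipe 7, morven and zoryul make renven.
xelnex: reached.
renven: reached.
zanrun would need raxkel (Recipe 2), but raxkel is never obtained.
zoryul: reached.
torqor would need zoryul and zanrun (Recipe 3), but zanrun is never obtained.
halmor: reached.
Reached: xelnex, renven, zoryul, and halmor — 4 of the 6.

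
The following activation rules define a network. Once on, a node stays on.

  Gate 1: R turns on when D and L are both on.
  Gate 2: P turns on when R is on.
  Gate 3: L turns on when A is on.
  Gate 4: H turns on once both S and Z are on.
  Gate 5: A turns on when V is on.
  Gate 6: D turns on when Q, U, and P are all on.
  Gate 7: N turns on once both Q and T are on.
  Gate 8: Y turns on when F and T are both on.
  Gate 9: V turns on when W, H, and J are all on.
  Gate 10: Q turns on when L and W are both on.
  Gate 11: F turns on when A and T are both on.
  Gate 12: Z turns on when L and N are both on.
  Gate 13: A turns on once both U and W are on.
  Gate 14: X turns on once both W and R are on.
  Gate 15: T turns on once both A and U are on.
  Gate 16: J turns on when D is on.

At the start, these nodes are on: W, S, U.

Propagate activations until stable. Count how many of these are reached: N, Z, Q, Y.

U and W are on, so A turns on (Gate 13).
Gate 15: A and U on → T on.
A is on, so L turns on (Gate 3).
Gate 11: A and T on → F on.
L and W are on, so Q turns on (Gate 10).
Gate 8: F and T on → Y on.
Gate 7: Q and T on → N on.
L and N are on, so Z turns on (Gate 12).
N: reached.
Z: reached.
Q: reached.
Y: reached.
All 4 are reached.

4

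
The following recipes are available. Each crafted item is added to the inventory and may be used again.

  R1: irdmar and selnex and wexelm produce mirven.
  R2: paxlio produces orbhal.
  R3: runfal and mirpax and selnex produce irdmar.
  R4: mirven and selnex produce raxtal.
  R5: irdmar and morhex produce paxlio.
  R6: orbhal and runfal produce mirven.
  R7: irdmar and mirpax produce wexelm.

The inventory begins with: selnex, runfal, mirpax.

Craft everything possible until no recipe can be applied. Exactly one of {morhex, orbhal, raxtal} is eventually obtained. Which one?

runfal and mirpax and selnex → irdmar (R3).
irdmar and mirpax → wexelm (R7).
Using R1, irdmar, selnex, and wexelm make mirven.
Using R4, mirven and selnex make raxtal.
No rule produces morhex, and it is not given. orbhal would need paxlio (R2), but paxlio is never obtained.

raxtal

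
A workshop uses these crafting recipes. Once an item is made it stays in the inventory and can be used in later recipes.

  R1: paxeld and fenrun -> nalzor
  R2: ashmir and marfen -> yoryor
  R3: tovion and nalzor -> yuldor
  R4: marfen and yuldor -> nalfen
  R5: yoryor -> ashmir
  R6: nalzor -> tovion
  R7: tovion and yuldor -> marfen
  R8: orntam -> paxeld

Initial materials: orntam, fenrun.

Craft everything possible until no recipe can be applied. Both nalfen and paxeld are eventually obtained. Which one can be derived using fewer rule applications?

paxeld

paxeld: orntam -> paxeld (R8). [1 rule application]
nalfen: Using R8, orntam makes paxeld. paxeld and fenrun -> nalzor (R1). Using R6, nalzor makes tovion. Using R3, tovion and nalzor make yuldor. Using R7, tovion and yuldor make marfen. Using R4, marfen and yuldor make nalfen. [6 rule applications]
paxeld needs fewer.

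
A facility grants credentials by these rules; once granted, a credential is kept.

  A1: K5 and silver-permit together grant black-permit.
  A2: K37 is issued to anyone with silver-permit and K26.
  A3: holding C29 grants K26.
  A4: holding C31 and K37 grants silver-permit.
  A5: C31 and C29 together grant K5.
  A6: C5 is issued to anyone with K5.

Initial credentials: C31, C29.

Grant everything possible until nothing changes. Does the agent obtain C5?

Holding C31 and C29 grants K5 (A5).
Holding K5 grants C5 (A6).

Yes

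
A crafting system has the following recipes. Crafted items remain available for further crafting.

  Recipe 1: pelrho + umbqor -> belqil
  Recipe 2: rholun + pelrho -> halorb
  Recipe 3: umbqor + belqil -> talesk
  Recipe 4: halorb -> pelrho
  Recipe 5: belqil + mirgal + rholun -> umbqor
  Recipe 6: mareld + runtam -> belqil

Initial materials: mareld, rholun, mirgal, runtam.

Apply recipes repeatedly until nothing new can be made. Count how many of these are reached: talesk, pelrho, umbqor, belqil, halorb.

3

mareld + runtam -> belqil (Recipe 6).
Using Recipe 5, belqil, mirgal, and rholun make umbqor.
umbqor + belqil -> talesk (Recipe 3).
talesk: reached.
pelrho would need halorb (Recipe 4), but halorb is never obtained.
umbqor: reached.
belqil: reached.
halorb would need rholun and pelrho (Recipe 2), but pelrho is never obtained.
Reached: talesk, umbqor, and belqil — 3 of the 5.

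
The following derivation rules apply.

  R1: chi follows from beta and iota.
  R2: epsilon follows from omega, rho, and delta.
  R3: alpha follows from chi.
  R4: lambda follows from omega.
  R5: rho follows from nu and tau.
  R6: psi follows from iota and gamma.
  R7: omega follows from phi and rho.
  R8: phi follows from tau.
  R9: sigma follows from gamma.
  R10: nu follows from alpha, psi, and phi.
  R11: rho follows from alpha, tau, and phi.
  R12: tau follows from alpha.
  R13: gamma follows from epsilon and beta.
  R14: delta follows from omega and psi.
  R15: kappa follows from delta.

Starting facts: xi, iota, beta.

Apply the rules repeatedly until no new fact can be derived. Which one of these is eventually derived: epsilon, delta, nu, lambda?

lambda

beta and iota hold, so chi follows (R1).
From chi, R3 gives alpha.
From alpha, R12 gives tau.
tau holds, so phi follows (R8).
alpha, tau, and phi hold, so rho follows (R11).
phi and rho hold, so omega follows (R7).
omega holds, so lambda follows (R4).
nu would need alpha, psi, and phi (R10), but psi is never established. delta would need omega and psi (R14), but psi is never established. epsilon would need omega, rho, and delta (R2), but delta is never established.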